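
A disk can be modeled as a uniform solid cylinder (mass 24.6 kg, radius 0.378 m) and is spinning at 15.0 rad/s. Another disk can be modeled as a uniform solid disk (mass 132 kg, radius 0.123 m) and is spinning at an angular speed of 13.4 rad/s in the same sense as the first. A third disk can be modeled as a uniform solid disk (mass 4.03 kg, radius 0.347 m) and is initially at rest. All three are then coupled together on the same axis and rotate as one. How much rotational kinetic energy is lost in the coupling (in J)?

ΔKE lost ≈ 24.0 J

The coupling torques are internal; angular momentum about the shared axis is conserved.
Moments of inertia: I_A = ½(24.6)(0.378)² = 1.757 kg·m²; I_B = ½(132)(0.123)² = 0.9985 kg·m²; I_C = ½(4.03)(0.347)² = 0.2426 kg·m².
Taking A's sense as positive: L = (1.757)(15.0) + (0.9985)(13.4) = 39.74 kg·m²·rad/s.
Combined I = 1.757 + 0.9985 + 0.2426 = 2.999 kg·m².
ω_f = L / I = 39.74 / 2.999 = 13.25 rad/s.
KE_i = ½ΣIω² = 287.4 J; KE_f = ½(2.999)(13.25)² = 263.4 J.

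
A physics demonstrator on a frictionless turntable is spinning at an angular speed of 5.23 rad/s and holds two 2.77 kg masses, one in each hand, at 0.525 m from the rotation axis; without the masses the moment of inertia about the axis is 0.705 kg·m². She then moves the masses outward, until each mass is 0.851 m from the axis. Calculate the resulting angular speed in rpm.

With no external torque about the axis, L is conserved: I₁ω₁ = I₂ω₂.
I₁ = 0.705 + 2(2.77)(0.525)² = 2.232 kg·m²; I₂ = 0.705 + 2(2.77)(0.851)² = 4.717 kg·m².
ω₂ = I₁ω₁ / I₂ = (2.232)(5.23 rad/s) / (4.717) = 2.475 rad/s = 23.63 rpm.

ω₂ ≈ 23.6 rpm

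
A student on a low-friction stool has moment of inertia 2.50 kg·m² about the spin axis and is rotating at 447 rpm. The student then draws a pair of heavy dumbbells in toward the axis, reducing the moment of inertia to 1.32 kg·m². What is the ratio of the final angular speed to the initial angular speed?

ω₂/ω₁ ≈ 1.89

Angular momentum about the spin axis is conserved since the torque about it is zero.
ω₂/ω₁ = I₁/I₂ = 2.500 / 1.320 = 1.894.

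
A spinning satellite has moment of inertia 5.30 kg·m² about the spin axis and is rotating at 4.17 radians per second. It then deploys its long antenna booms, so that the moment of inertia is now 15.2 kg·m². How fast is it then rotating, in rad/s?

No external torque acts about the spin axis, so angular momentum is conserved.
ω₂ = I₁ω₁ / I₂ = (5.300)(4.17 rad/s) / (15.20) = 1.454 rad/s.

ω₂ ≈ 1.45 rad/s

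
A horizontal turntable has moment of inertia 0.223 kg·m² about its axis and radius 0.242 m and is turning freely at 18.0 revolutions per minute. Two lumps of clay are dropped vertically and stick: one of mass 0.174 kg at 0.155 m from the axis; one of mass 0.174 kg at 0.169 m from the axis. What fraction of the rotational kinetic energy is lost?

fraction ≈ 0.0394

No external torque acts about the axis; L_before = L_after.
Added inertia Σmr² = (0.174)(0.155)² + (0.174)(0.169)² = 0.009150 kg·m²; I_f = 0.2230 + 0.009150 = 0.2321 kg·m².
ω_f = I_p ω_i / I_f = (0.2230)(18.0) / 0.2321 = 17.29 rpm.
KE_i = ½(0.2230)(1.885 rad/s)² = 0.3962 J; KE_f = ½(0.2321)(1.811)² = 0.3806 J.
Fraction lost = 0.03941.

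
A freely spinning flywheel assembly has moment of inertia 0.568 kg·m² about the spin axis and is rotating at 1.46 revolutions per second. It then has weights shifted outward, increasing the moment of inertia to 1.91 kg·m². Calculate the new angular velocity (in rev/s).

Angular momentum about the spin axis is conserved since the torque about it is zero.
ω₂ = I₁ω₁ / I₂ = (0.5680)(1.46 rev/s) / (1.910) = 0.4342 rev/s.

ω₂ ≈ 0.434 rev/s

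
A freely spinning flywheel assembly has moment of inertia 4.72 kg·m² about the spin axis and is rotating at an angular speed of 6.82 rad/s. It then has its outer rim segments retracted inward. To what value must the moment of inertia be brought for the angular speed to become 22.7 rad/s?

I₂ ≈ 1.42 kg·m²

No external torque acts about the spin axis, so angular momentum is conserved.
I₂ = I₁ω₁ / ω₂ = (4.72)(6.82) / (22.7) = 1.418 kg·m².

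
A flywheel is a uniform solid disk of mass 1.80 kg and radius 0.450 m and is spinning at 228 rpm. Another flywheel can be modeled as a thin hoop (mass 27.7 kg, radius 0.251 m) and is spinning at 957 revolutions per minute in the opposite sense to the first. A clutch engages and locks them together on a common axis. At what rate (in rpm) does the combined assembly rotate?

|ω_f| ≈ 845 rpm

No external torque acts about the common axis, so total angular momentum is conserved.
Moments of inertia: I_A = ½(1.80)(0.450)² = 0.1823 kg·m²; I_B = (27.7)(0.251)² = 1.745 kg·m².
Taking A's sense as positive: L = (0.1823)(228) − (1.745)(957) = -1629 kg·m²·rpm.
Combined I = 0.1823 + 1.745 = 1.927 kg·m².
ω_f = L / I = -1629 / 1.927 = -844.9 rpm.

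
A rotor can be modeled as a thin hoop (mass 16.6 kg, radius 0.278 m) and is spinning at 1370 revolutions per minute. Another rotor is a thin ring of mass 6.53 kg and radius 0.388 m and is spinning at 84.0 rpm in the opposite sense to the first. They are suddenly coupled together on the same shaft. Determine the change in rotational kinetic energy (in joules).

ΔKE ≈ -6450 J

The coupling torques are internal; angular momentum about the shared axis is conserved.
Moments of inertia: I_A = (16.6)(0.278)² = 1.283 kg·m²; I_B = (6.53)(0.388)² = 0.9831 kg·m².
Taking A's sense as positive: L = (1.283)(1370) − (0.9831)(84.0) = 1675 kg·m²·rpm.
Combined I = 1.283 + 0.9831 = 2.266 kg·m².
ω_f = L / I = 1675 / 2.266 = 739.2 rpm.
KE_i = ½ΣIω² = 13240 J; KE_f = ½(2.266)(77.41)² = 6789 J.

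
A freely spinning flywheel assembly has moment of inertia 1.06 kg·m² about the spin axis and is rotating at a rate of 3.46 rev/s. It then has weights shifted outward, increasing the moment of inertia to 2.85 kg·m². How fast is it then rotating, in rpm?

ω₂ ≈ 77.2 rpm

With no external torque about the axis, L is conserved: I₁ω₁ = I₂ω₂.
ω₂ = I₁ω₁ / I₂ = (1.060)(3.46 rev/s) / (2.850) = 1.287 rev/s = 77.21 rpm.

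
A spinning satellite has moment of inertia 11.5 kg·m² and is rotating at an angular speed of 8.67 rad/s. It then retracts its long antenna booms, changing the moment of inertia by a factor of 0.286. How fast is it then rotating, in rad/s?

ω₂ ≈ 30.3 rad/s

No external torque acts about the spin axis, so angular momentum is conserved.
I₂ = 0.286 × 11.5 = 3.289 kg·m².
ω₂ = I₁ω₁ / I₂ = (11.50)(8.67 rad/s) / (3.289) = 30.31 rad/s.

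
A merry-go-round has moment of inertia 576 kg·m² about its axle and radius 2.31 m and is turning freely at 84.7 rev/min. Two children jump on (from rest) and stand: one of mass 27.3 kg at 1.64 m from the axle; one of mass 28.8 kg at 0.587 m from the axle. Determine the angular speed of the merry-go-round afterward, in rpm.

The added mass arrives with no angular momentum about the axle, and any external torque about the axle is negligible, so the system's angular momentum is conserved.
Added inertia Σmr² = (27.3)(1.64)² + (28.8)(0.587)² = 83.35 kg·m²; I_f = 576.0 + 83.35 = 659.3 kg·m².
ω_f = I_p ω_i / I_f = (576.0)(84.7) / 659.3 = 73.99 rpm.

ω_f ≈ 74.0 rpm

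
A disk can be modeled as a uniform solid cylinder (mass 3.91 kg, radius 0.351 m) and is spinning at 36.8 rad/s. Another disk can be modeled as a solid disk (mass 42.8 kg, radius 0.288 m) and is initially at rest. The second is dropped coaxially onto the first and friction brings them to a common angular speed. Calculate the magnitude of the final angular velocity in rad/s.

The coupling torques are internal; angular momentum about the shared axis is conserved.
Moments of inertia: I_A = ½(3.91)(0.351)² = 0.2409 kg·m²; I_B = ½(42.8)(0.288)² = 1.775 kg·m².
Taking A's sense as positive: L = (0.2409)(36.8) = 8.864 kg·m²·rad/s.
Combined I = 0.2409 + 1.775 = 2.016 kg·m².
ω_f = L / I = 8.864 / 2.016 = 4.397 rad/s.

|ω_f| ≈ 4.40 rad/s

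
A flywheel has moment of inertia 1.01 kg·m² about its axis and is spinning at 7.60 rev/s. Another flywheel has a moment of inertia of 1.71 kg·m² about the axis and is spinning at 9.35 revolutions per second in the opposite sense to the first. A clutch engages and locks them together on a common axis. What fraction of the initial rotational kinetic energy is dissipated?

No external torque acts about the common axis, so total angular momentum is conserved.
Taking A's sense as positive: L = (1.010)(7.60) − (1.710)(9.35) = -8.312 kg·m²·rev/s.
Combined I = 1.010 + 1.710 = 2.720 kg·m².
ω_f = L / I = -8.312 / 2.720 = -3.056 rev/s.
KE_i = ½ΣIω² = 4102 J; KE_f = ½(2.720)(19.20)² = 501.4 J.
Fraction dissipated = (KE_i − KE_f)/KE_i = 0.8778.

fraction ≈ 0.878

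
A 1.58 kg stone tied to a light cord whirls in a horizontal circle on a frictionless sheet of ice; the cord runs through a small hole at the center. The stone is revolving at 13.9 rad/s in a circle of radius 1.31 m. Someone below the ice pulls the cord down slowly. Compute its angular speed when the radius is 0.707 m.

ω₂ ≈ 47.7 rad/s

No torque about the axis ⇒ m r₁² ω₁ = m r₂² ω₂.
ω₂ = ω₁ (r₁/r₂)² = (13.9)(1.31/0.707)² = 47.72 rad/s.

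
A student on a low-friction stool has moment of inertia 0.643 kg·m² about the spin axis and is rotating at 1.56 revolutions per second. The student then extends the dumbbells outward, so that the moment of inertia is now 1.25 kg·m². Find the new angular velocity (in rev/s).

With no external torque about the axis, L is conserved: I₁ω₁ = I₂ω₂.
ω₂ = I₁ω₁ / I₂ = (0.6430)(1.56 rev/s) / (1.250) = 0.8025 rev/s.

ω₂ ≈ 0.802 rev/s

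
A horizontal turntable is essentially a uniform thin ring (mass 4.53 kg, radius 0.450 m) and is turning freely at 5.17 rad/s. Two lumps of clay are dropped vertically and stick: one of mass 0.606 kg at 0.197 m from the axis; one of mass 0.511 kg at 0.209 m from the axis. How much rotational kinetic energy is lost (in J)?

The added mass arrives with no angular momentum about the axis, and any external torque about the axis is negligible, so the system's angular momentum is conserved.
I_p = (4.53)(0.450)² = 0.9173 kg·m².
Added inertia Σmr² = (0.606)(0.197)² + (0.511)(0.209)² = 0.04584 kg·m²; I_f = 0.9173 + 0.04584 = 0.9632 kg·m².
ω_f = I_p ω_i / I_f = (0.9173)(5.17) / 0.9632 = 4.924 rad/s.
KE_i = ½(0.9173)(5.170 rad/s)² = 12.26 J; KE_f = ½(0.9632)(4.924)² = 11.68 J.

energy lost ≈ 0.583 J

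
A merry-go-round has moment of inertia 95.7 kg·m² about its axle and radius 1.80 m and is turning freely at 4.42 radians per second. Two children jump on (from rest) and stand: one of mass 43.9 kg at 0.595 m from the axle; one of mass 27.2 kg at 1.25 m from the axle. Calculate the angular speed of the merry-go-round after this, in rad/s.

ω_f ≈ 2.75 rad/s

The added mass arrives with no angular momentum about the axle, and any external torque about the axle is negligible, so the system's angular momentum is conserved.
Added inertia Σmr² = (43.9)(0.595)² + (27.2)(1.25)² = 58.04 kg·m²; I_f = 95.70 + 58.04 = 153.7 kg·m².
ω_f = I_p ω_i / I_f = (95.70)(4.42) / 153.7 = 2.751 rad/s.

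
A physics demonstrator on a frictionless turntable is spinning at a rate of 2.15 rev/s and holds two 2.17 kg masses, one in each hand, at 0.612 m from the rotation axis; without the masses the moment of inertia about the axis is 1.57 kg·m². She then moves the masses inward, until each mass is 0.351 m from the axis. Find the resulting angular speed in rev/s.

ω₂ ≈ 3.26 rev/s

With no external torque about the axis, L is conserved: I₁ω₁ = I₂ω₂.
I₁ = 1.57 + 2(2.17)(0.612)² = 3.196 kg·m²; I₂ = 1.57 + 2(2.17)(0.351)² = 2.105 kg·m².
ω₂ = I₁ω₁ / I₂ = (3.196)(2.15 rev/s) / (2.105) = 3.264 rev/s.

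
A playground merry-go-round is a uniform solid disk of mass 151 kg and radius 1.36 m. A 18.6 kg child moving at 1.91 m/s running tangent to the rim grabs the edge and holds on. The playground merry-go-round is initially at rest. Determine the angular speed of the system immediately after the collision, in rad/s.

About the axle the impulsive forces during the collision are internal, so angular momentum about that axis is conserved.
I_p = ½(151)(1.36)² = 139.6 kg·m². Taking the sense of the child's angular momentum as positive, L_{child} = m v R = (18.6)(1.91)(1.36) = 48.32 kg·m²/s.
L_i = 0 + 48.32 = 48.32 kg·m²/s.
After sticking, I_f = I_p + m R² = 139.6 + (18.6)(1.36)² = 174.0 kg·m².
ω_f = L_i / I_f = 48.32 / 174.0 = 0.2776 rad/s.

|ω_f| ≈ 0.278 rad/s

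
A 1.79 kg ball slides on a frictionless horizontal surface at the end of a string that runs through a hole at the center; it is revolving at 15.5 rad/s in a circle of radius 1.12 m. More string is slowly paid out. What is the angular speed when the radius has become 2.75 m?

ω₂ ≈ 2.57 rad/s

The constraining force is radial, so m r² ω about the center is conserved.
ω₂ = ω₁ (r₁/r₂)² = (15.5)(1.12/2.75)² = 2.571 rad/s.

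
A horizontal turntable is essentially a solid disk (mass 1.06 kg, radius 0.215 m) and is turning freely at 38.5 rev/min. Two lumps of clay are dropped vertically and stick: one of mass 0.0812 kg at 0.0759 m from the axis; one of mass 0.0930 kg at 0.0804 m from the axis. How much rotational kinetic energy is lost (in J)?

energy lost ≈ 0.00832 J

No external torque acts about the axis; L_before = L_after.
I_p = ½(1.06)(0.215)² = 0.02450 kg·m².
Added inertia Σmr² = (0.0812)(0.0759)² + (0.0930)(0.0804)² = 0.001069 kg·m²; I_f = 0.02450 + 0.001069 = 0.02557 kg·m².
ω_f = I_p ω_i / I_f = (0.02450)(38.5) / 0.02557 = 36.89 rpm.
KE_i = ½(0.02450)(4.032 rad/s)² = 0.1991 J; KE_f = ½(0.02557)(3.863)² = 0.1908 J.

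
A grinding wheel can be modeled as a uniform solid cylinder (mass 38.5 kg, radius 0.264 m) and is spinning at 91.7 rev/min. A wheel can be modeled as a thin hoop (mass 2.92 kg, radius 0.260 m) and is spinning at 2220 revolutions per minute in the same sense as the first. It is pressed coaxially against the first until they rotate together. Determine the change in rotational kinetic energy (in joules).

ΔKE ≈ -4270 J

No external torque acts about the common axis, so total angular momentum is conserved.
Moments of inertia: I_A = ½(38.5)(0.264)² = 1.342 kg·m²; I_B = (2.92)(0.260)² = 0.1974 kg·m².
Taking A's sense as positive: L = (1.342)(91.7) + (0.1974)(2220) = 561.2 kg·m²·rpm.
Combined I = 1.342 + 0.1974 = 1.539 kg·m².
ω_f = L / I = 561.2 / 1.539 = 364.7 rpm.
KE_i = ½ΣIω² = 5396 J; KE_f = ½(1.539)(38.19)² = 1122 J.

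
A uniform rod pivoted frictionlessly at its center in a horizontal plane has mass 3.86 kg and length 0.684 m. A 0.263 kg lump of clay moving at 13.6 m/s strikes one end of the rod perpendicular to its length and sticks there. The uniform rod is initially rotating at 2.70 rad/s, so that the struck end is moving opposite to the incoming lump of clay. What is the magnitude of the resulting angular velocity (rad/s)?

About the pivot the impulsive forces during the collision are internal, so angular momentum about that axis is conserved.
I_p = (1/12)(3.86)(0.684)² = 0.1505 kg·m². Taking the sense of the lump of clay's angular momentum as positive, L_{lump} = m v R = (0.263)(13.6)(0.684/2) = 1.223 kg·m²/s.
L_i = −I_p ω_p + m v R = −(0.1505)(2.70) + 1.223 = 0.8169 kg·m²/s.
After sticking, I_f = I_p + m R² = 0.1505 + (0.263)(0.684/2)² = 0.1813 kg·m².
ω_f = L_i / I_f = 0.8169 / 0.1813 = 4.507 rad/s.

|ω_f| ≈ 4.51 rad/s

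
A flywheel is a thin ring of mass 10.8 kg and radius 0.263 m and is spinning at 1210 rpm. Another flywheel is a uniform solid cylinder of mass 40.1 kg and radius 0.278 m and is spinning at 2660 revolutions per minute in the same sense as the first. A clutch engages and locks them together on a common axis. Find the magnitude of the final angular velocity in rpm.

|ω_f| ≈ 2190 rpm

No external torque acts about the common axis, so total angular momentum is conserved.
Moments of inertia: I_A = (10.8)(0.263)² = 0.7470 kg·m²; I_B = ½(40.1)(0.278)² = 1.550 kg·m².
Taking A's sense as positive: L = (0.7470)(1210) + (1.550)(2660) = 5026 kg·m²·rpm.
Combined I = 0.7470 + 1.550 = 2.297 kg·m².
ω_f = L / I = 5026 / 2.297 = 2188 rpm.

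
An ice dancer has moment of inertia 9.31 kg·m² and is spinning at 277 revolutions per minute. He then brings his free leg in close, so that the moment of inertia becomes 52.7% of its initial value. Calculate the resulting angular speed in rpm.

With no external torque about the axis, L is conserved: I₁ω₁ = I₂ω₂.
I₂ = 0.527 × 9.31 = 4.906 kg·m².
ω₂ = I₁ω₁ / I₂ = (9.310)(277 rpm) / (4.906) = 525.6 rpm.

ω₂ ≈ 526 rpm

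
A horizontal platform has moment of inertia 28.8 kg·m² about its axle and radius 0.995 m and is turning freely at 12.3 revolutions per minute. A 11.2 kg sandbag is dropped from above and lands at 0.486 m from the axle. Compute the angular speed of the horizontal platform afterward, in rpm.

No external torque acts about the axle; L_before = L_after.
Added inertia Σmr² = (11.2)(0.486)² = 2.645 kg·m²; I_f = 28.80 + 2.645 = 31.45 kg·m².
ω_f = I_p ω_i / I_f = (28.80)(12.3) / 31.45 = 11.27 rpm.

ω_f ≈ 11.3 rpm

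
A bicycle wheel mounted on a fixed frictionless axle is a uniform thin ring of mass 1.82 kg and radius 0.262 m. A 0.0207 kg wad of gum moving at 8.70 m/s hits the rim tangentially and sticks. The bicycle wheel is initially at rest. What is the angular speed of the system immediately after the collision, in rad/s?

|ω_f| ≈ 0.373 rad/s

About the axle the impulsive forces during the collision are internal, so angular momentum about that axis is conserved.
I_p = (1.82)(0.262)² = 0.1249 kg·m². Taking the sense of the wad of gum's angular momentum as positive, L_{wad} = m v R = (0.0207)(8.70)(0.262) = 0.04718 kg·m²/s.
L_i = 0 + 0.04718 = 0.04718 kg·m²/s.
After sticking, I_f = I_p + m R² = 0.1249 + (0.0207)(0.262)² = 0.1264 kg·m².
ω_f = L_i / I_f = 0.04718 / 0.1264 = 0.3734 rad/s.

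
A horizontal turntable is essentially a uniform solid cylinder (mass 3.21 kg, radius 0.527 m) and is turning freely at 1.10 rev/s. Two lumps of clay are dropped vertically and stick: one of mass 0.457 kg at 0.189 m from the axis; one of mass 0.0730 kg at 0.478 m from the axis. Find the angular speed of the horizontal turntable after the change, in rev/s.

The added mass arrives with no angular momentum about the axis, and any external torque about the axis is negligible, so the system's angular momentum is conserved.
I_p = ½(3.21)(0.527)² = 0.4458 kg·m².
Added inertia Σmr² = (0.457)(0.189)² + (0.0730)(0.478)² = 0.03300 kg·m²; I_f = 0.4458 + 0.03300 = 0.4788 kg·m².
ω_f = I_p ω_i / I_f = (0.4458)(1.10) / 0.4788 = 1.024 rev/s.

ω_f ≈ 1.02 rev/s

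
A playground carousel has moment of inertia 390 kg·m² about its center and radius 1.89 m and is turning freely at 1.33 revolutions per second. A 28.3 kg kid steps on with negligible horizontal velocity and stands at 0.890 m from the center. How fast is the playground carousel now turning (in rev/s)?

No external torque acts about the center; L_before = L_after.
Added inertia Σmr² = (28.3)(0.890)² = 22.42 kg·m²; I_f = 390.0 + 22.42 = 412.4 kg·m².
ω_f = I_p ω_i / I_f = (390.0)(1.33) / 412.4 = 1.258 rev/s.

ω_f ≈ 1.26 rev/s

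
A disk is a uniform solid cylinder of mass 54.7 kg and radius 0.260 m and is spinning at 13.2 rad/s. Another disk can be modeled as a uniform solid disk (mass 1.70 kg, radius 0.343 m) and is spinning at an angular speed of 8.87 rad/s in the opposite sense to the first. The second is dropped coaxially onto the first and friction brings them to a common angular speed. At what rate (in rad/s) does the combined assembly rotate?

|ω_f| ≈ 12.1 rad/s

No external torque acts about the common axis, so total angular momentum is conserved.
Moments of inertia: I_A = ½(54.7)(0.260)² = 1.849 kg·m²; I_B = ½(1.70)(0.343)² = 0.1000 kg·m².
Taking A's sense as positive: L = (1.849)(13.2) − (0.1000)(8.87) = 23.52 kg·m²·rad/s.
Combined I = 1.849 + 0.1000 = 1.949 kg·m².
ω_f = L / I = 23.52 / 1.949 = 12.07 rad/s.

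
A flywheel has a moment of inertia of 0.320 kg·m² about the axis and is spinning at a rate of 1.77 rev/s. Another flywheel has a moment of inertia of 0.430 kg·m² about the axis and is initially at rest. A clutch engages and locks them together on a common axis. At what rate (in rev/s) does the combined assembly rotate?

The coupling torques are internal; angular momentum about the shared axis is conserved.
Taking A's sense as positive: L = (0.3200)(1.77) = 0.5664 kg·m²·rev/s.
Combined I = 0.3200 + 0.4300 = 0.7500 kg·m².
ω_f = L / I = 0.5664 / 0.7500 = 0.7552 rev/s.

|ω_f| ≈ 0.755 rev/s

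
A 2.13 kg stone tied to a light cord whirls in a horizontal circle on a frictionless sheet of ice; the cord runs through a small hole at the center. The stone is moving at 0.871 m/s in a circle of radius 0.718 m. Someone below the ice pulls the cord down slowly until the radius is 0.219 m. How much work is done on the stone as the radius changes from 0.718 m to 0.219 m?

The only horizontal force on the mass is along the cord (radial), so it exerts no torque about the hole and angular momentum m v r is conserved.
v₂ = v₁ r₁ / r₂ = (0.871)(0.718) / (0.219) = 2.856 m/s.
W = ΔKE = ½m(v₂² − v₁²) = 7.877 J.

W ≈ 7.88 J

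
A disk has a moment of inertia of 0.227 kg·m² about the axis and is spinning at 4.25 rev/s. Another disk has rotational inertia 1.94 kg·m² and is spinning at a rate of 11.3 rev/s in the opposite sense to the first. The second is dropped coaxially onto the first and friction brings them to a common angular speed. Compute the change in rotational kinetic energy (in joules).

ΔKE ≈ -970 J

No external torque acts about the common axis, so total angular momentum is conserved.
Taking A's sense as positive: L = (0.2270)(4.25) − (1.940)(11.3) = -20.96 kg·m²·rev/s.
Combined I = 0.2270 + 1.940 = 2.167 kg·m².
ω_f = L / I = -20.96 / 2.167 = -9.671 rev/s.
KE_i = ½ΣIω² = 4971 J; KE_f = ½(2.167)(60.77)² = 4001 J.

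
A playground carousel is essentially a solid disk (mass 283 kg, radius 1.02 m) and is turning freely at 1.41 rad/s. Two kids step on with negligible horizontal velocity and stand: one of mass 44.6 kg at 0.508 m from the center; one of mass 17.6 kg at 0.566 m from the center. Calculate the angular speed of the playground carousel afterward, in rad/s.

ω_f ≈ 1.26 rad/s

No external torque acts about the center; L_before = L_after.
I_p = ½(283)(1.02)² = 147.2 kg·m².
Added inertia Σmr² = (44.6)(0.508)² + (17.6)(0.566)² = 17.15 kg·m²; I_f = 147.2 + 17.15 = 164.4 kg·m².
ω_f = I_p ω_i / I_f = (147.2)(1.41) / 164.4 = 1.263 rad/s.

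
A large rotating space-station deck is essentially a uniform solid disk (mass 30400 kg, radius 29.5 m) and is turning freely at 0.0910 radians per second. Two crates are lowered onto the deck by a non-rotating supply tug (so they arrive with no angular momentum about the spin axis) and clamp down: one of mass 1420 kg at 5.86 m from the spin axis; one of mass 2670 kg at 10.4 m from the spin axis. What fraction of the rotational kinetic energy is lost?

The added mass arrives with no angular momentum about the spin axis, and any external torque about the spin axis is negligible, so the system's angular momentum is conserved.
I_p = ½(30400)(29.5)² = 1.323e+07 kg·m².
Added inertia Σmr² = (1420)(5.86)² + (2670)(10.4)² = 3.375e+05 kg·m²; I_f = 1.323e+07 + 3.375e+05 = 1.357e+07 kg·m².
ω_f = I_p ω_i / I_f = (1.323e+07)(0.0910) / 1.357e+07 = 0.08874 rad/s.
KE_i = ½(1.323e+07)(0.09100 rad/s)² = 54770 J; KE_f = ½(1.357e+07)(0.08874)² = 53410 J.
Fraction lost = 0.02488.

fraction ≈ 0.0249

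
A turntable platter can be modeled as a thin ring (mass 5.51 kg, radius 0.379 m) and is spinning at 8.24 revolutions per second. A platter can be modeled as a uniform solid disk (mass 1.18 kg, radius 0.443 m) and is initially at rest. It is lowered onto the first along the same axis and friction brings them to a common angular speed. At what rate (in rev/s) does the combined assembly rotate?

No external torque acts about the common axis, so total angular momentum is conserved.
Moments of inertia: I_A = (5.51)(0.379)² = 0.7915 kg·m²; I_B = ½(1.18)(0.443)² = 0.1158 kg·m².
Taking A's sense as positive: L = (0.7915)(8.24) = 6.522 kg·m²·rev/s.
Combined I = 0.7915 + 0.1158 = 0.9072 kg·m².
ω_f = L / I = 6.522 / 0.9072 = 7.188 rev/s.

|ω_f| ≈ 7.19 rev/s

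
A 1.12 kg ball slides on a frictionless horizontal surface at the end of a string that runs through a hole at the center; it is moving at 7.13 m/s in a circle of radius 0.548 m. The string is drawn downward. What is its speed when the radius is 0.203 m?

v₂ ≈ 19.2 m/s

Central (radial) force ⇒ zero torque about the center ⇒ m v r is constant.
v₂ = v₁ r₁ / r₂ = (7.13)(0.548) / (0.203) = 19.25 m/s.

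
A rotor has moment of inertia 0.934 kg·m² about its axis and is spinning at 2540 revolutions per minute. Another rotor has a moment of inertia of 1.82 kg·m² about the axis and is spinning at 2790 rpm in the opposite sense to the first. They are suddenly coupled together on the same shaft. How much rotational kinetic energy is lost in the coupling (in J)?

The coupling torques are internal; angular momentum about the shared axis is conserved.
Taking A's sense as positive: L = (0.9340)(2540) − (1.820)(2790) = -2705 kg·m²·rpm.
Combined I = 0.9340 + 1.820 = 2.754 kg·m².
ω_f = L / I = -2705 / 2.754 = -982.4 rpm.
KE_i = ½ΣIω² = 1.107e+05 J; KE_f = ½(2.754)(102.9)² = 14570 J.

ΔKE lost ≈ 96100 J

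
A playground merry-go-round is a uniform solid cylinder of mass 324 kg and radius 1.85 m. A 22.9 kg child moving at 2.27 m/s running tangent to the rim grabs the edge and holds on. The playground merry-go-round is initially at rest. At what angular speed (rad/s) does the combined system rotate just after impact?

|ω_f| ≈ 0.152 rad/s

About the axle the impulsive forces during the collision are internal, so angular momentum about that axis is conserved.
I_p = ½(324)(1.85)² = 554.4 kg·m². Taking the sense of the child's angular momentum as positive, L_{child} = m v R = (22.9)(2.27)(1.85) = 96.17 kg·m²/s.
L_i = 0 + 96.17 = 96.17 kg·m²/s.
After sticking, I_f = I_p + m R² = 554.4 + (22.9)(1.85)² = 632.8 kg·m².
ω_f = L_i / I_f = 96.17 / 632.8 = 0.1520 rad/s.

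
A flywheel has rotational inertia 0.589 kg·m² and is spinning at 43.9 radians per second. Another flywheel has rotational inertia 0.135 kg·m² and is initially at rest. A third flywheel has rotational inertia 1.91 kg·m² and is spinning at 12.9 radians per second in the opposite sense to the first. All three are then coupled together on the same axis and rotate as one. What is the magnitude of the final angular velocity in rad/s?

|ω_f| ≈ 0.462 rad/s

The coupling torques are internal; angular momentum about the shared axis is conserved.
Taking A's sense as positive: L = (0.5890)(43.9) − (1.910)(12.9) = 1.218 kg·m²·rad/s.
Combined I = 0.5890 + 0.1350 + 1.910 = 2.634 kg·m².
ω_f = L / I = 1.218 / 2.634 = 0.4625 rad/s.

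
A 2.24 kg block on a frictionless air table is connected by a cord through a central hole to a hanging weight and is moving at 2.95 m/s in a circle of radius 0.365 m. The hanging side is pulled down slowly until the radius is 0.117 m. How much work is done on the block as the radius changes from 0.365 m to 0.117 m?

The only horizontal force on the mass is along the cord (radial), so it exerts no torque about the hole and angular momentum m v r is conserved.
v₂ = v₁ r₁ / r₂ = (2.95)(0.365) / (0.117) = 9.203 m/s.
W = ΔKE = ½m(v₂² − v₁²) = 85.11 J.

W ≈ 85.1 J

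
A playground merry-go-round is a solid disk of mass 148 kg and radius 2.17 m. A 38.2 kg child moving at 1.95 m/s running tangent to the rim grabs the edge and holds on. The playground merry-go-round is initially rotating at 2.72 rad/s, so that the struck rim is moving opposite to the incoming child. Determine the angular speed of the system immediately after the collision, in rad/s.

The axle reaction passes through the axle and exerts no torque about it; angular momentum about the axle is conserved through the impact.
I_p = ½(148)(2.17)² = 348.5 kg·m². Taking the sense of the child's angular momentum as positive, L_{child} = m v R = (38.2)(1.95)(2.17) = 161.6 kg·m²/s.
L_i = −I_p ω_p + m v R = −(348.5)(2.72) + 161.6 = -786.2 kg·m²/s.
After sticking, I_f = I_p + m R² = 348.5 + (38.2)(2.17)² = 528.3 kg·m².
ω_f = L_i / I_f = -786.2 / 528.3 = -1.488 rad/s.

|ω_f| ≈ 1.49 rad/s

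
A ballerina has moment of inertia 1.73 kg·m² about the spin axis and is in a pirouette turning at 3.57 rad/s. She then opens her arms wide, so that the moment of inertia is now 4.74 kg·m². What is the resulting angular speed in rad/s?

ω₂ ≈ 1.30 rad/s

With no external torque about the axis, L is conserved: I₁ω₁ = I₂ω₂.
ω₂ = I₁ω₁ / I₂ = (1.730)(3.57 rad/s) / (4.740) = 1.303 rad/s.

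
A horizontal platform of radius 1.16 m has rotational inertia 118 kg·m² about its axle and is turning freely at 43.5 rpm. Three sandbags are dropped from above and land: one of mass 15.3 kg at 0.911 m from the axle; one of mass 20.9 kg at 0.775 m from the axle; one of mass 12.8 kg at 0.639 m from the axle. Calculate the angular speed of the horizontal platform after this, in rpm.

The added mass arrives with no angular momentum about the axle, and any external torque about the axle is negligible, so the system's angular momentum is conserved.
Added inertia Σmr² = (15.3)(0.911)² + (20.9)(0.775)² + (12.8)(0.639)² = 30.48 kg·m²; I_f = 118.0 + 30.48 = 148.5 kg·m².
ω_f = I_p ω_i / I_f = (118.0)(43.5) / 148.5 = 34.57 rpm.

ω_f ≈ 34.6 rpm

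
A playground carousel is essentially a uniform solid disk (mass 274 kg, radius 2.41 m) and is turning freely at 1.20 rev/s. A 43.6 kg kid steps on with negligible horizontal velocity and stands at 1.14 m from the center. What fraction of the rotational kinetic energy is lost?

fraction ≈ 0.0665

The added mass arrives with no angular momentum about the center, and any external torque about the center is negligible, so the system's angular momentum is conserved.
I_p = ½(274)(2.41)² = 795.7 kg·m².
Added inertia Σmr² = (43.6)(1.14)² = 56.66 kg·m²; I_f = 795.7 + 56.66 = 852.4 kg·m².
ω_f = I_p ω_i / I_f = (795.7)(1.20) / 852.4 = 1.120 rev/s.
KE_i = ½(795.7)(7.540 rad/s)² = 22620 J; KE_f = ½(852.4)(7.039)² = 21110 J.
Fraction lost = 0.06648.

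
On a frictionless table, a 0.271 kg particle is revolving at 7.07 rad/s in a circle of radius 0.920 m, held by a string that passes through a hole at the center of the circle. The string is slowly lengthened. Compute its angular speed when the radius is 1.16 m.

ω₂ ≈ 4.45 rad/s

No torque about the axis ⇒ m r₁² ω₁ = m r₂² ω₂.
ω₂ = ω₁ (r₁/r₂)² = (7.07)(0.920/1.16)² = 4.447 rad/s.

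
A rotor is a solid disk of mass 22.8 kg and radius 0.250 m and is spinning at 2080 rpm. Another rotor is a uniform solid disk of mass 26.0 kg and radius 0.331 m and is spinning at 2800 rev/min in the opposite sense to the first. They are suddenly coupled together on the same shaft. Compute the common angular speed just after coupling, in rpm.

|ω_f| ≈ 1170 rpm

No external torque acts about the common axis, so total angular momentum is conserved.
Moments of inertia: I_A = ½(22.8)(0.250)² = 0.7125 kg·m²; I_B = ½(26.0)(0.331)² = 1.424 kg·m².
Taking A's sense as positive: L = (0.7125)(2080) − (1.424)(2800) = -2506 kg·m²·rpm.
Combined I = 0.7125 + 1.424 = 2.137 kg·m².
ω_f = L / I = -2506 / 2.137 = -1173 rpm.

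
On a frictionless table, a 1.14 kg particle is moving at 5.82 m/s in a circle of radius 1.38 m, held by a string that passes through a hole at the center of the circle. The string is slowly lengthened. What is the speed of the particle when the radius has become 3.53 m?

The only horizontal force on the mass is along the cord (radial), so it exerts no torque about the hole and angular momentum m v r is conserved.
v₂ = v₁ r₁ / r₂ = (5.82)(1.38) / (3.53) = 2.275 m/s.

v₂ ≈ 2.28 m/s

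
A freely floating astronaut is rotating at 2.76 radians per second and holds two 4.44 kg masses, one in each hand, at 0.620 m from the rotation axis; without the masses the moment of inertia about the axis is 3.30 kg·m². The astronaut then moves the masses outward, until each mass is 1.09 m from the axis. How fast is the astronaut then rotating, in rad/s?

ω₂ ≈ 1.34 rad/s

With no external torque about the axis, L is conserved: I₁ω₁ = I₂ω₂.
I₁ = 3.30 + 2(4.44)(0.620)² = 6.713 kg·m²; I₂ = 3.30 + 2(4.44)(1.09)² = 13.85 kg·m².
ω₂ = I₁ω₁ / I₂ = (6.713)(2.76 rad/s) / (13.85) = 1.338 rad/s.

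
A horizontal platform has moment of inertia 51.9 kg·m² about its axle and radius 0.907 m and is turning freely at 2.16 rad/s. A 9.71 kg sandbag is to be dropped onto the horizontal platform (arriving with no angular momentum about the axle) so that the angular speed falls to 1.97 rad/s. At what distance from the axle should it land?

r ≈ 0.718 m

No external torque acts about the axle; L_before = L_after.
I_p ω_i = (I_p + m r²) ω_f ⇒ m r² = I_p(ω_i/ω_f − 1) = 51.90(2.16/1.97 − 1) = 5.006 kg·m².
r = √(5.006/9.71) = 0.7180 m.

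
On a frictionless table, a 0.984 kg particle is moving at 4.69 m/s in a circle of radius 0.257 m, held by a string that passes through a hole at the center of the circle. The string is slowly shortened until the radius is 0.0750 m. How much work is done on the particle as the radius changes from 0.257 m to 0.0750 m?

The only horizontal force on the mass is along the cord (radial), so it exerts no torque about the hole and angular momentum m v r is conserved.
v₂ = v₁ r₁ / r₂ = (4.69)(0.257) / (0.0750) = 16.07 m/s.
W = ΔKE = ½m(v₂² − v₁²) = 116.3 J.

W ≈ 116 J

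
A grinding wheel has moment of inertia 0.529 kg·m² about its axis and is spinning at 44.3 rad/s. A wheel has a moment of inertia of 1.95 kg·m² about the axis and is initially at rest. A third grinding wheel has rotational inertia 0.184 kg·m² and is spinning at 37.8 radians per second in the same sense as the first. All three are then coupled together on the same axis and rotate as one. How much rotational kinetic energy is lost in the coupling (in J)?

The coupling torques are internal; angular momentum about the shared axis is conserved.
Taking A's sense as positive: L = (0.5290)(44.3) + (0.1840)(37.8) = 30.39 kg·m²·rad/s.
Combined I = 0.5290 + 1.950 + 0.1840 = 2.663 kg·m².
ω_f = L / I = 30.39 / 2.663 = 11.41 rad/s.
KE_i = ½ΣIω² = 650.5 J; KE_f = ½(2.663)(11.41)² = 173.4 J.

ΔKE lost ≈ 477 J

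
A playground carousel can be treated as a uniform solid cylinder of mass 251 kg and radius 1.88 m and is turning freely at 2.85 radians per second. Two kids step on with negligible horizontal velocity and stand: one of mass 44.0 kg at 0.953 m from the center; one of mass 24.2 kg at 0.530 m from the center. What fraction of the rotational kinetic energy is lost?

No external torque acts about the center; L_before = L_after.
I_p = ½(251)(1.88)² = 443.6 kg·m².
Added inertia Σmr² = (44.0)(0.953)² + (24.2)(0.530)² = 46.76 kg·m²; I_f = 443.6 + 46.76 = 490.3 kg·m².
ω_f = I_p ω_i / I_f = (443.6)(2.85) / 490.3 = 2.578 rad/s.
KE_i = ½(443.6)(2.850 rad/s)² = 1801 J; KE_f = ½(490.3)(2.578)² = 1630 J.
Fraction lost = 0.09536.

fraction ≈ 0.0954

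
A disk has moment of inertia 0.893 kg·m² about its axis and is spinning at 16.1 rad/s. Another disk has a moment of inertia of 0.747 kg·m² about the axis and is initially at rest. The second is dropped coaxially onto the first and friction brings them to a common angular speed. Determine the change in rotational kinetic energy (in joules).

ΔKE ≈ -52.7 J

The coupling torques are internal; angular momentum about the shared axis is conserved.
Taking A's sense as positive: L = (0.8930)(16.1) = 14.38 kg·m²·rad/s.
Combined I = 0.8930 + 0.7470 = 1.640 kg·m².
ω_f = L / I = 14.38 / 1.640 = 8.767 rad/s.
KE_i = ½ΣIω² = 115.7 J; KE_f = ½(1.640)(8.767)² = 63.02 J.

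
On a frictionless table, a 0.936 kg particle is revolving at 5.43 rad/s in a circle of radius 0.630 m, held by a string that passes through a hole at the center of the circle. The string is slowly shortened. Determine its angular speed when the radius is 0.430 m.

ω₂ ≈ 11.7 rad/s

The constraining force is radial, so m r² ω about the center is conserved.
ω₂ = ω₁ (r₁/r₂)² = (5.43)(0.630/0.430)² = 11.66 rad/s.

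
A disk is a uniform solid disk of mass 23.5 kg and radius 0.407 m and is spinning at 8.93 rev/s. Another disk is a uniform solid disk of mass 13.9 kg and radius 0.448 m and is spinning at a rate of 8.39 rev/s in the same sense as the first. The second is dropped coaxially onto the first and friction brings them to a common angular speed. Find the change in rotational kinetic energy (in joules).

ΔKE ≈ -4.68 J

The coupling torques are internal; angular momentum about the shared axis is conserved.
Moments of inertia: I_A = ½(23.5)(0.407)² = 1.946 kg·m²; I_B = ½(13.9)(0.448)² = 1.395 kg·m².
Taking A's sense as positive: L = (1.946)(8.93) + (1.395)(8.39) = 29.08 kg·m²·rev/s.
Combined I = 1.946 + 1.395 = 3.341 kg·m².
ω_f = L / I = 29.08 / 3.341 = 8.705 rev/s.
KE_i = ½ΣIω² = 5002 J; KE_f = ½(3.341)(54.69)² = 4997 J.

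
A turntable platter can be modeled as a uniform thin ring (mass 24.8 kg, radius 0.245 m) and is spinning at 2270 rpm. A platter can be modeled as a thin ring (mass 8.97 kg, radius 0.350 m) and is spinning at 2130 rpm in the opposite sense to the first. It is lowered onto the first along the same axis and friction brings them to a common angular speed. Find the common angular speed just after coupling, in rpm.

No external torque acts about the common axis, so total angular momentum is conserved.
Moments of inertia: I_A = (24.8)(0.245)² = 1.489 kg·m²; I_B = (8.97)(0.350)² = 1.099 kg·m².
Taking A's sense as positive: L = (1.489)(2270) − (1.099)(2130) = 1039 kg·m²·rpm.
Combined I = 1.489 + 1.099 = 2.587 kg·m².
ω_f = L / I = 1039 / 2.587 = 401.4 rpm.

|ω_f| ≈ 401 rpm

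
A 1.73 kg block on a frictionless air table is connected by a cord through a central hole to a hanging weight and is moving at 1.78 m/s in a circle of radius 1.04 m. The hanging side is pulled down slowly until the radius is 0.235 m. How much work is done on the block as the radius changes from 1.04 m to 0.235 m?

Central (radial) force ⇒ zero torque about the center ⇒ m v r is constant.
v₂ = v₁ r₁ / r₂ = (1.78)(1.04) / (0.235) = 7.877 m/s.
W = ΔKE = ½m(v₂² − v₁²) = 50.94 J.

W ≈ 50.9 J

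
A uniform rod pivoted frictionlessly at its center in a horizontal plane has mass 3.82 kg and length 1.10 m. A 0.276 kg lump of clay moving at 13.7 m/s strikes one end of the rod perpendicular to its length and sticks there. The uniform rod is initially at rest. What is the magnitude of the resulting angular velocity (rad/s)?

|ω_f| ≈ 4.44 rad/s

The axle reaction passes through the pivot and exerts no torque about it; angular momentum about the pivot is conserved through the impact.
I_p = (1/12)(3.82)(1.10)² = 0.3852 kg·m². Taking the sense of the lump of clay's angular momentum as positive, L_{lump} = m v R = (0.276)(13.7)(1.10/2) = 2.080 kg·m²/s.
L_i = 0 + 2.080 = 2.080 kg·m²/s.
After sticking, I_f = I_p + m R² = 0.3852 + (0.276)(1.10/2)² = 0.4687 kg·m².
ω_f = L_i / I_f = 2.080 / 0.4687 = 4.437 rad/s.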